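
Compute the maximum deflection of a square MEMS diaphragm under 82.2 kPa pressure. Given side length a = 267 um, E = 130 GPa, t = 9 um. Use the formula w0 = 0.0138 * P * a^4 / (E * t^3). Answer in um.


Step 1: Convert pressure to compatible units (E is in GPa, so P in GPa).
P = 82.2 kPa = 82.2e-6 GPa
Step 2: Compute numerator: 0.0138 * P * a^4.
a^4 = 267^4 = 5082121521
numerator = 0.0138 * 82.2e-6 * 5082121521 = 5.765e+03
Step 3: Compute denominator: E * t^3 = 130 * 9^3 = 94770
Step 4: w0 = numerator / denominator = 5.765e+03 / 94770 = 0.0608 um


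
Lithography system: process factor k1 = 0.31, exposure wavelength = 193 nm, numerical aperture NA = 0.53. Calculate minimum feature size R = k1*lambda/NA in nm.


Step 1: Identify values: k1 = 0.31, lambda = 193 nm, NA = 0.53
Step 2: R = k1 * lambda / NA
R = 0.31 * 193 / 0.53
R = 112.9 nm


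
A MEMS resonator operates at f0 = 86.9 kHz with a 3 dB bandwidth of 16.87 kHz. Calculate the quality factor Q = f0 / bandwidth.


Step 1: Q = f0 / bandwidth
Step 2: Q = 86.9 / 16.87
Q = 5.2


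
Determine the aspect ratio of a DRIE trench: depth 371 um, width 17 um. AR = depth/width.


Step 1: AR = depth / width
Step 2: AR = 371 / 17
AR = 21.8


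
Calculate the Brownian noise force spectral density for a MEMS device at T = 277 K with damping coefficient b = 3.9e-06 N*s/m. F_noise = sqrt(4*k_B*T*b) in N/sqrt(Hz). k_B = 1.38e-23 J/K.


Step 1: Compute 4 * k_B * T * b
= 4 * 1.38e-23 * 277 * 3.9e-06
= 5.9633e-26 N^2/Hz
Step 2: F_noise = sqrt(5.9633e-26)
F_noise = 2.44e-13 N/sqrt(Hz)


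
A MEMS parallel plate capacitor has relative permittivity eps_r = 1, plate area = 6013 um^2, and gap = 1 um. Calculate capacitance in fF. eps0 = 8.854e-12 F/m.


Step 1: Convert area to m^2: A = 6013e-12 m^2
Step 2: Convert gap to m: d = 1e-6 m
Step 3: C = eps0 * eps_r * A / d
C = 8.854e-12 * 1 * 6013e-12 / 1e-6
Step 4: Convert to fF (multiply by 1e15).
C = 53.24 fF


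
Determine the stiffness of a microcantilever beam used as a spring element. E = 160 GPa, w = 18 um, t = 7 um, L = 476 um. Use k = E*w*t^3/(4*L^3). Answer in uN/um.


Step 1: Convert E to consistent units (1 GPa = 1000 uN/um^2).
E = 160 GPa = 160000 uN/um^2
Step 2: Compute t^3 = 7^3 = 343
Step 3: Compute L^3 = 476^3 = 107850176
Step 4: k = 160000 * 18 * 343 / (4 * 107850176)
k = 2.2898 uN/um


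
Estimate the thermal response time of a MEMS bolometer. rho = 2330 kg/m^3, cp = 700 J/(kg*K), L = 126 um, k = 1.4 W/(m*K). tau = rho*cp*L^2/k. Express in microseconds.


Step 1: Convert L to m: L = 126e-6 m
Step 2: L^2 = (126e-6)^2 = 1.5876e-08 m^2
Step 3: tau = 2330 * 700 * 1.5876e-08 / 1.4 = 1.849554e-02 s
Step 4: Convert to microseconds (multiply by 1e6).
tau = 18495.54 us


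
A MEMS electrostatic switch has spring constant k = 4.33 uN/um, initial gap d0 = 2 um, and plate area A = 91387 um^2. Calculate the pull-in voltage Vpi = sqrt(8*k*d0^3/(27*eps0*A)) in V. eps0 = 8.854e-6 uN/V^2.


Step 1: Compute numerator: 8 * k * d0^3 = 8 * 4.33 * 2^3 = 277.12
Step 2: Compute denominator: 27 * eps0 * A = 27 * 8.854e-6 * 91387 = 21.846793
Step 3: Vpi = sqrt(277.12 / 21.846793)
Vpi = 3.56 V


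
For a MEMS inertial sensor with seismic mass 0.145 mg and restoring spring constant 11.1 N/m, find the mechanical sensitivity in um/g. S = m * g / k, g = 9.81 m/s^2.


Step 1: Convert mass: m = 0.145 mg = 1.45e-07 kg
Step 2: S = m * g / k = 1.45e-07 * 9.81 / 11.1
Step 3: S = 1.28e-07 m/g
Step 4: Convert to um/g: S = 0.128 um/g


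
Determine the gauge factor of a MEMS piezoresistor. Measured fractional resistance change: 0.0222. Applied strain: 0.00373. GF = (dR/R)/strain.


Step 1: Identify values.
dR/R = 0.0222, strain = 0.00373
Step 2: GF = (dR/R) / strain = 0.0222 / 0.00373
GF = 6.0


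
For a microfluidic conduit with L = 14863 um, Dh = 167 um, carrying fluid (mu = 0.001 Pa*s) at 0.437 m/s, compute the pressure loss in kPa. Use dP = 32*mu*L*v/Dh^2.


Step 1: Convert to SI: L = 14863e-6 m, Dh = 167e-6 m
Step 2: dP = 32 * 0.001 * 14863e-6 * 0.437 / (167e-6)^2
Step 3: dP = 7452.55 Pa
Step 4: Convert to kPa: dP = 7.45 kPa


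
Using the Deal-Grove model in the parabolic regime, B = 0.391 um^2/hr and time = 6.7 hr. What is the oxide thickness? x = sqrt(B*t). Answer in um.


Step 1: Compute B*t = 0.391 * 6.7 = 2.6197
Step 2: x = sqrt(2.6197)
x = 1.619 um


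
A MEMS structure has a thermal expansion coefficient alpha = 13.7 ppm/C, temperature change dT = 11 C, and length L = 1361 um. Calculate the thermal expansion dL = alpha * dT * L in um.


Step 1: Convert CTE: alpha = 13.7 ppm/C = 13.7e-6 /C
Step 2: dL = 13.7e-6 * 11 * 1361
dL = 0.2051 um


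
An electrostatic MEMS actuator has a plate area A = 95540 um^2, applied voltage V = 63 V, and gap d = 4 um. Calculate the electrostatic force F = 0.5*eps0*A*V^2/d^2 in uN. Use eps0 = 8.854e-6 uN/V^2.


Step 1: Identify parameters.
eps0 = 8.854e-6 uN/V^2, A = 95540 um^2, V = 63 V, d = 4 um
Step 2: Compute V^2 = 63^2 = 3969
Step 3: Compute d^2 = 4^2 = 16
Step 4: F = 0.5 * 8.854e-6 * 95540 * 3969 / 16
F = 104.919 uN


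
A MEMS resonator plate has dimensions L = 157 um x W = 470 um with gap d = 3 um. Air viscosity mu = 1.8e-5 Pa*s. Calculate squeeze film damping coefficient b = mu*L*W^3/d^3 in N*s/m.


Step 1: Convert to SI.
L = 157e-6 m, W = 470e-6 m, d = 3e-6 m
Step 2: W^3 = (470e-6)^3 = 1.04e-10 m^3
Step 3: d^3 = (3e-6)^3 = 2.70e-17 m^3
Step 4: b = 1.8e-5 * 157e-6 * 1.04e-10 / 2.70e-17
b = 1.09e-02 N*s/m


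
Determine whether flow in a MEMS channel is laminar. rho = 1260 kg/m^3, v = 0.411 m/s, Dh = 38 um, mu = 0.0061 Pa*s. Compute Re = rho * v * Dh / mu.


Step 1: Convert Dh to meters: Dh = 38e-6 m
Step 2: Re = rho * v * Dh / mu
Re = 1260 * 0.411 * 38e-6 / 0.0061
Re = 3.226
Since Re = 3.226 is below ~2300, the flow is laminar.


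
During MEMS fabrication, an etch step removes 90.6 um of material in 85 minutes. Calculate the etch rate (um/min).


Step 1: Etch rate = depth / time
Step 2: rate = 90.6 / 85
rate = 1.066 um/min


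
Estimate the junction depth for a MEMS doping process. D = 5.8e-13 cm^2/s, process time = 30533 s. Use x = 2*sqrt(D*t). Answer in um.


Step 1: Compute D*t = 5.8e-13 * 30533 = 1.770914e-08 cm^2
Step 2: sqrt(D*t) = 1.33076e-04 cm
Step 3: x = 2 * 1.33076e-04 cm = 2.66152e-04 cm
Step 4: Convert to um (1 cm = 1e4 um): x = 2.662 um


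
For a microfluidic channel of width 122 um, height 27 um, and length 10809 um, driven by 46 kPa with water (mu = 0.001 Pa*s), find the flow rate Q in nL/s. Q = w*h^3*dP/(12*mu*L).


Step 1: Convert all dimensions to SI (meters).
w = 122e-6 m, h = 27e-6 m, L = 10809e-6 m, dP = 46e3 Pa
Step 2: Q = w * h^3 * dP / (12 * mu * L)
Q = 122e-6 * (27e-6)^3 * 46e3 / (12 * 0.001 * 10809e-6) = 8.5161282e-10 m^3/s
Step 3: Convert Q from m^3/s to nL/s (1 m^3 = 1e12 nL, so multiply by 1e12).
Q = 851.613 nL/s


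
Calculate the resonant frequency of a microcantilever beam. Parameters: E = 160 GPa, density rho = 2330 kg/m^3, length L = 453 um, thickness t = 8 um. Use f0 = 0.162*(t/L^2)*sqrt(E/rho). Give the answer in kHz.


Step 1: Convert units to SI.
t_SI = 8e-6 m, L_SI = 453e-6 m
Step 2: Calculate sqrt(E/rho).
sqrt(160e9 / 2330) = 8286.71 m/s
Step 3: Compute f0.
f0 = 0.162 * 8e-6 / (453e-6)^2 * 8286.71 = 52334.8 Hz = 52.33 kHz


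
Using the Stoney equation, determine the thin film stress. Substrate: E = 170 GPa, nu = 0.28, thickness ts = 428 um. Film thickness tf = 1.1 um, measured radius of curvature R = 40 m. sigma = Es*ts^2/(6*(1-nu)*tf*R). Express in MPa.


Step 1: Compute numerator: Es * ts^2 = 170 * 428^2 = 31141280 (GPa*um^2)
Step 2: Compute denominator (R in um): 6*(1-nu)*tf*R = 6*0.72*1.1*40e6 = 190080000.0 (um^2)
Step 3: sigma (GPa) = 31141280 / 190080000.0 = 1.63832e-01 GPa
Step 4: Convert to MPa (x1000): sigma = 163.8 MPa


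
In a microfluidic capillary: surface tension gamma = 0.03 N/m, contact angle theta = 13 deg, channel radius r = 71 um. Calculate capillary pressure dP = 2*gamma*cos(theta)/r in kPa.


Step 1: cos(13 deg) = 0.9744
Step 2: Convert r to m: r = 71e-6 m
Step 3: dP = 2 * 0.03 * 0.9744 / 71e-6 = 823.4 Pa
Step 4: Convert Pa to kPa (divide by 1000).
dP = 0.82 kPa


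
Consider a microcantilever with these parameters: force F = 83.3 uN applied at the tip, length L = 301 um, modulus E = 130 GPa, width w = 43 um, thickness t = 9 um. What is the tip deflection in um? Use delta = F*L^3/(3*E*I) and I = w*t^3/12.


Step 1: Calculate the second moment of area.
I = w * t^3 / 12 = 43 * 9^3 / 12 = 2612.25 um^4
Step 2: Convert E to consistent units (1 GPa = 1000 uN/um^2).
E = 130 GPa = 130000 uN/um^2
Step 3: Calculate tip deflection.
delta = F * L^3 / (3 * E * I)
delta = 83.3 * 301^3 / (3 * 130000 * 2612.25)
delta = 2.2298 um


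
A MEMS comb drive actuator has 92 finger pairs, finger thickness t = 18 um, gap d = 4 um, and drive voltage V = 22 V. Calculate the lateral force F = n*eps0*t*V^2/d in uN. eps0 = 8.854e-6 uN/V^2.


Step 1: Parameters: n=92, eps0=8.854e-6 uN/V^2, t=18 um, V=22 V, d=4 um
Step 2: V^2 = 484
Step 3: F = 92 * 8.854e-6 * 18 * 484 / 4
F = 1.774 uN


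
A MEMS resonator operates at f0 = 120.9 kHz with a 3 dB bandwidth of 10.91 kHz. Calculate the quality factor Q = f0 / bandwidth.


Step 1: Q = f0 / bandwidth
Step 2: Q = 120.9 / 10.91
Q = 11.1


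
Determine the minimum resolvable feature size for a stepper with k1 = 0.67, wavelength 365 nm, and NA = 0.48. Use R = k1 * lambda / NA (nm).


Step 1: Identify values: k1 = 0.67, lambda = 365 nm, NA = 0.48
Step 2: R = k1 * lambda / NA
R = 0.67 * 365 / 0.48
R = 509.5 nm


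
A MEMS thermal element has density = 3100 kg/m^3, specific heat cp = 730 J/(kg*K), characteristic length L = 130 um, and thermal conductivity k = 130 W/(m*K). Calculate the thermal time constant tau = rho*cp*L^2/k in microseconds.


Step 1: Convert L to m: L = 130e-6 m
Step 2: L^2 = (130e-6)^2 = 1.69e-08 m^2
Step 3: tau = 3100 * 730 * 1.69e-08 / 130 = 2.9419e-04 s
Step 4: Convert to microseconds (multiply by 1e6).
tau = 294.19 us


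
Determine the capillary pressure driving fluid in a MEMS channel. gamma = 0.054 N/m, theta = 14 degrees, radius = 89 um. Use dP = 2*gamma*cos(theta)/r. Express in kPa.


Step 1: cos(14 deg) = 0.9703
Step 2: Convert r to m: r = 89e-6 m
Step 3: dP = 2 * 0.054 * 0.9703 / 89e-6 = 1177.4 Pa
Step 4: Convert Pa to kPa (divide by 1000).
dP = 1.18 kPa


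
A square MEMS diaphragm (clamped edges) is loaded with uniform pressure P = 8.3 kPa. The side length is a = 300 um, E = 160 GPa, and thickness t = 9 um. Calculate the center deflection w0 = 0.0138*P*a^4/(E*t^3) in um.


Step 1: Convert pressure to compatible units (E is in GPa, so P in GPa).
P = 8.3 kPa = 8.3e-6 GPa
Step 2: Compute numerator: 0.0138 * P * a^4.
a^4 = 300^4 = 8100000000
numerator = 0.0138 * 8.3e-6 * 8100000000 = 9.28e+02
Step 3: Compute denominator: E * t^3 = 160 * 9^3 = 116640
Step 4: w0 = numerator / denominator = 9.28e+02 / 116640 = 0.008 um


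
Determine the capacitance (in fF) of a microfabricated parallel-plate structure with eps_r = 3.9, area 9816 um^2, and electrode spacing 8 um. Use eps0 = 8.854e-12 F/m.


Step 1: Convert area to m^2: A = 9816e-12 m^2
Step 2: Convert gap to m: d = 8e-6 m
Step 3: C = eps0 * eps_r * A / d
C = 8.854e-12 * 3.9 * 9816e-12 / 8e-6
Step 4: Convert to fF (multiply by 1e15).
C = 42.37 fF


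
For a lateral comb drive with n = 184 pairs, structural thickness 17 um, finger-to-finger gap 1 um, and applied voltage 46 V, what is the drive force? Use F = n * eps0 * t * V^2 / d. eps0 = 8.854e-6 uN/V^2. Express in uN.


Step 1: Parameters: n=184, eps0=8.854e-6 uN/V^2, t=17 um, V=46 V, d=1 um
Step 2: V^2 = 2116
Step 3: F = 184 * 8.854e-6 * 17 * 2116 / 1
F = 58.603 uN


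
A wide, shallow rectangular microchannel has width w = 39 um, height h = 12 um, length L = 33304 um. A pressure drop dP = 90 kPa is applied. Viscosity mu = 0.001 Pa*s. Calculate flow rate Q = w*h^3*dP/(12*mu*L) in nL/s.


Step 1: Convert all dimensions to SI (meters).
w = 39e-6 m, h = 12e-6 m, L = 33304e-6 m, dP = 90e3 Pa
Step 2: Q = w * h^3 * dP / (12 * mu * L)
Q = 39e-6 * (12e-6)^3 * 90e3 / (12 * 0.001 * 33304e-6) = 1.517656e-11 m^3/s
Step 3: Convert Q from m^3/s to nL/s (1 m^3 = 1e12 nL, so multiply by 1e12).
Q = 15.177 nL/s


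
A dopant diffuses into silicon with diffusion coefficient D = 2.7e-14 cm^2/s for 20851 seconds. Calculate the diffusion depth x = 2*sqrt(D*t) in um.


Step 1: Compute D*t = 2.7e-14 * 20851 = 5.62977e-10 cm^2
Step 2: sqrt(D*t) = 2.3727e-05 cm
Step 3: x = 2 * 2.3727e-05 cm = 4.7454e-05 cm
Step 4: Convert to um (1 cm = 1e4 um): x = 0.475 um


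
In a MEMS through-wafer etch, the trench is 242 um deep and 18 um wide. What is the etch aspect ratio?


Step 1: AR = depth / width
Step 2: AR = 242 / 18
AR = 13.4


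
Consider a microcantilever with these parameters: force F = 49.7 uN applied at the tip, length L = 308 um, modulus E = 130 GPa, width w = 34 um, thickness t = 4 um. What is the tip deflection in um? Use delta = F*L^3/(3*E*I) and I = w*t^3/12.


Step 1: Calculate the second moment of area.
I = w * t^3 / 12 = 34 * 4^3 / 12 = 181.3333 um^4
Step 2: Convert E to consistent units (1 GPa = 1000 uN/um^2).
E = 130 GPa = 130000 uN/um^2
Step 3: Calculate tip deflection.
delta = F * L^3 / (3 * E * I)
delta = 49.7 * 308^3 / (3 * 130000 * 181.3333)
delta = 20.5337 um


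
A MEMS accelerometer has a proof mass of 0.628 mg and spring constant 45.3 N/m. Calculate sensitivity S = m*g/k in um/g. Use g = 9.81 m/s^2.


Step 1: Convert mass: m = 0.628 mg = 6.28e-07 kg
Step 2: S = m * g / k = 6.28e-07 * 9.81 / 45.3
Step 3: S = 1.36e-07 m/g
Step 4: Convert to um/g: S = 0.136 um/g


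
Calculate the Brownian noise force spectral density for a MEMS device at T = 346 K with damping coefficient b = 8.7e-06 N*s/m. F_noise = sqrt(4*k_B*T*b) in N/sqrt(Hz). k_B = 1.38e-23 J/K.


Step 1: Compute 4 * k_B * T * b
= 4 * 1.38e-23 * 346 * 8.7e-06
= 1.6616e-25 N^2/Hz
Step 2: F_noise = sqrt(1.6616e-25)
F_noise = 4.08e-13 N/sqrt(Hz)


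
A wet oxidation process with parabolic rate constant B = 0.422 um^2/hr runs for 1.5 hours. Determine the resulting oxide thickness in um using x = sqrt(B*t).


Step 1: Compute B*t = 0.422 * 1.5 = 0.633
Step 2: x = sqrt(0.633)
x = 0.796 um


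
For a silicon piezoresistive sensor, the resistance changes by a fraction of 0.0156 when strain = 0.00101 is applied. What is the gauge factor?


Step 1: Identify values.
dR/R = 0.0156, strain = 0.00101
Step 2: GF = (dR/R) / strain = 0.0156 / 0.00101
GF = 15.4


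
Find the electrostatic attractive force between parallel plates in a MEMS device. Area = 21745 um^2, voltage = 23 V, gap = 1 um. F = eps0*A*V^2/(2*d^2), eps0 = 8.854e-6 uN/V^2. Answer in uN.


Step 1: Identify parameters.
eps0 = 8.854e-6 uN/V^2, A = 21745 um^2, V = 23 V, d = 1 um
Step 2: Compute V^2 = 23^2 = 529
Step 3: Compute d^2 = 1^2 = 1
Step 4: F = 0.5 * 8.854e-6 * 21745 * 529 / 1
F = 50.924 uN


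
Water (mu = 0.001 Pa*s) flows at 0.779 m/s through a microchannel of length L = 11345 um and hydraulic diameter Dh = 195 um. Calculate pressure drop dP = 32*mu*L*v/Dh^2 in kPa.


Step 1: Convert to SI: L = 11345e-6 m, Dh = 195e-6 m
Step 2: dP = 32 * 0.001 * 11345e-6 * 0.779 / (195e-6)^2
Step 3: dP = 7437.43 Pa
Step 4: Convert to kPa: dP = 7.44 kPa


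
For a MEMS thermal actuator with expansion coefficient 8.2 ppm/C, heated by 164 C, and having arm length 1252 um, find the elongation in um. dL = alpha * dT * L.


Step 1: Convert CTE: alpha = 8.2 ppm/C = 8.2e-6 /C
Step 2: dL = 8.2e-6 * 164 * 1252
dL = 1.6837 um


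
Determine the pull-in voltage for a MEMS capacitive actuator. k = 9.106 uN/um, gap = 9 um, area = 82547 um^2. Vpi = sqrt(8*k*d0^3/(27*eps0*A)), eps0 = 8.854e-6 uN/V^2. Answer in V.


Step 1: Compute numerator: 8 * k * d0^3 = 8 * 9.106 * 9^3 = 53106.192
Step 2: Compute denominator: 27 * eps0 * A = 27 * 8.854e-6 * 82547 = 19.733521
Step 3: Vpi = sqrt(53106.192 / 19.733521)
Vpi = 51.88 V


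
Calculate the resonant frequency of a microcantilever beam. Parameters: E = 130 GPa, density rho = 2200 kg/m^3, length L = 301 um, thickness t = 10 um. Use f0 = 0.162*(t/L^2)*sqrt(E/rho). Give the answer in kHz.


Step 1: Convert units to SI.
t_SI = 10e-6 m, L_SI = 301e-6 m
Step 2: Calculate sqrt(E/rho).
sqrt(130e9 / 2200) = 7687.06 m/s
Step 3: Compute f0.
f0 = 0.162 * 10e-6 / (301e-6)^2 * 7687.06 = 137449.2 Hz = 137.45 kHz


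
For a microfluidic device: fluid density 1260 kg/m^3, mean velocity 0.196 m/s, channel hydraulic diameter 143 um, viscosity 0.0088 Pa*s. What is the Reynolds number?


Step 1: Convert Dh to meters: Dh = 143e-6 m
Step 2: Re = rho * v * Dh / mu
Re = 1260 * 0.196 * 143e-6 / 0.0088
Re = 4.013


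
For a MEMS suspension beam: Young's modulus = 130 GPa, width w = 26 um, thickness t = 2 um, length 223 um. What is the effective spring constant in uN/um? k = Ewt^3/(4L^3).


Step 1: Convert E to consistent units (1 GPa = 1000 uN/um^2).
E = 130 GPa = 130000 uN/um^2
Step 2: Compute t^3 = 2^3 = 8
Step 3: Compute L^3 = 223^3 = 11089567
Step 4: k = 130000 * 26 * 8 / (4 * 11089567)
k = 0.6096 uN/um


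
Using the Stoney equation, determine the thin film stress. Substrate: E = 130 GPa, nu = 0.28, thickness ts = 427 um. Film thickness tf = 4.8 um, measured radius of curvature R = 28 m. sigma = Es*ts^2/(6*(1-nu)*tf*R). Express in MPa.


Step 1: Compute numerator: Es * ts^2 = 130 * 427^2 = 23702770 (GPa*um^2)
Step 2: Compute denominator (R in um): 6*(1-nu)*tf*R = 6*0.72*4.8*28e6 = 580608000.0 (um^2)
Step 3: sigma (GPa) = 23702770 / 580608000.0 = 4.0824e-02 GPa
Step 4: Convert to MPa (x1000): sigma = 40.8 MPa


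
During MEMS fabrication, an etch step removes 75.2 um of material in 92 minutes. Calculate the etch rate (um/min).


Step 1: Etch rate = depth / time
Step 2: rate = 75.2 / 92
rate = 0.817 um/min


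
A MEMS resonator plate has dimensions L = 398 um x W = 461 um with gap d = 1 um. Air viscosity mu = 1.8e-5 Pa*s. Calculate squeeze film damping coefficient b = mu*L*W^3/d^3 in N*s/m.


Step 1: Convert to SI.
L = 398e-6 m, W = 461e-6 m, d = 1e-6 m
Step 2: W^3 = (461e-6)^3 = 9.80e-11 m^3
Step 3: d^3 = (1e-6)^3 = 1.00e-18 m^3
Step 4: b = 1.8e-5 * 398e-6 * 9.80e-11 / 1.00e-18
b = 7.02e-01 N*s/m


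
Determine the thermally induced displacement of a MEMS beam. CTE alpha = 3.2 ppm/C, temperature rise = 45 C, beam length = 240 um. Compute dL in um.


Step 1: Convert CTE: alpha = 3.2 ppm/C = 3.2e-6 /C
Step 2: dL = 3.2e-6 * 45 * 240
dL = 0.0346 um


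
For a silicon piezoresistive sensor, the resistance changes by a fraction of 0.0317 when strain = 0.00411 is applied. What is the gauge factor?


Step 1: Identify values.
dR/R = 0.0317, strain = 0.00411
Step 2: GF = (dR/R) / strain = 0.0317 / 0.00411
GF = 7.7


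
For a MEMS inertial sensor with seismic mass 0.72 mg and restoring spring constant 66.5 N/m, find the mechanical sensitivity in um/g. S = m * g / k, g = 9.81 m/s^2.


Step 1: Convert mass: m = 0.72 mg = 7.20e-07 kg
Step 2: S = m * g / k = 7.20e-07 * 9.81 / 66.5
Step 3: S = 1.06e-07 m/g
Step 4: Convert to um/g: S = 0.106 um/g


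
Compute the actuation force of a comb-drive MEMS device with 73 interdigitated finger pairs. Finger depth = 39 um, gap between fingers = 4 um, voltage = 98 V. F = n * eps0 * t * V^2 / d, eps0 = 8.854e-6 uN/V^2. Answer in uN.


Step 1: Parameters: n=73, eps0=8.854e-6 uN/V^2, t=39 um, V=98 V, d=4 um
Step 2: V^2 = 9604
Step 3: F = 73 * 8.854e-6 * 39 * 9604 / 4
F = 60.523 uN


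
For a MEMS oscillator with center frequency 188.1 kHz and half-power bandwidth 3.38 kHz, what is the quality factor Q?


Step 1: Q = f0 / bandwidth
Step 2: Q = 188.1 / 3.38
Q = 55.7


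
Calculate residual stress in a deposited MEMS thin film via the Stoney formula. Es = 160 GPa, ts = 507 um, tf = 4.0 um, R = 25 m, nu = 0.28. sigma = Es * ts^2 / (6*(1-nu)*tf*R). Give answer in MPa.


Step 1: Compute numerator: Es * ts^2 = 160 * 507^2 = 41127840 (GPa*um^2)
Step 2: Compute denominator (R in um): 6*(1-nu)*tf*R = 6*0.72*4.0*25e6 = 432000000.0 (um^2)
Step 3: sigma (GPa) = 41127840 / 432000000.0 = 9.5203e-02 GPa
Step 4: Convert to MPa (x1000): sigma = 95.2 MPa


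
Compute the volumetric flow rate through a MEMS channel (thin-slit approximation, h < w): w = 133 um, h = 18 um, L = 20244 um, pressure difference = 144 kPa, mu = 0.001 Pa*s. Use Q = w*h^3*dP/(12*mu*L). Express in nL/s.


Step 1: Convert all dimensions to SI (meters).
w = 133e-6 m, h = 18e-6 m, L = 20244e-6 m, dP = 144e3 Pa
Step 2: Q = w * h^3 * dP / (12 * mu * L)
Q = 133e-6 * (18e-6)^3 * 144e3 / (12 * 0.001 * 20244e-6) = 4.5978423e-10 m^3/s
Step 3: Convert Q from m^3/s to nL/s (1 m^3 = 1e12 nL, so multiply by 1e12).
Q = 459.784 nL/s


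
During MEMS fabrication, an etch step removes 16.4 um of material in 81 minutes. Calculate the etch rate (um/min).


Step 1: Etch rate = depth / time
Step 2: rate = 16.4 / 81
rate = 0.202 um/min


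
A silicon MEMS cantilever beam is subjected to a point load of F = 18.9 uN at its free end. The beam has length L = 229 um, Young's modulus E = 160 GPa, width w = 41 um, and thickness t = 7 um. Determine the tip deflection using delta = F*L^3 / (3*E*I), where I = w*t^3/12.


Step 1: Calculate the second moment of area.
I = w * t^3 / 12 = 41 * 7^3 / 12 = 1171.9167 um^4
Step 2: Convert E to consistent units (1 GPa = 1000 uN/um^2).
E = 160 GPa = 160000 uN/um^2
Step 3: Calculate tip deflection.
delta = F * L^3 / (3 * E * I)
delta = 18.9 * 229^3 / (3 * 160000 * 1171.9167)
delta = 0.4035 um


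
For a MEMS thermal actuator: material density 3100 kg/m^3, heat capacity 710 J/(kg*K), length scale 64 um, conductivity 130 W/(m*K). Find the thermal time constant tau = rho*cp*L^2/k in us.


Step 1: Convert L to m: L = 64e-6 m
Step 2: L^2 = (64e-6)^2 = 4.096e-09 m^2
Step 3: tau = 3100 * 710 * 4.096e-09 / 130 = 6.934843e-05 s
Step 4: Convert to microseconds (multiply by 1e6).
tau = 69.348 us


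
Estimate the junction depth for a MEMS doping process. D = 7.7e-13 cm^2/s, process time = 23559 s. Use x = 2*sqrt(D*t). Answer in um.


Step 1: Compute D*t = 7.7e-13 * 23559 = 1.814043e-08 cm^2
Step 2: sqrt(D*t) = 1.34686e-04 cm
Step 3: x = 2 * 1.34686e-04 cm = 2.69372e-04 cm
Step 4: Convert to um (1 cm = 1e4 um): x = 2.694 um


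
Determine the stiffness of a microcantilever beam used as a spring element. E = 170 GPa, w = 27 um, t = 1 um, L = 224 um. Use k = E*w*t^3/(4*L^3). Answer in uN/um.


Step 1: Convert E to consistent units (1 GPa = 1000 uN/um^2).
E = 170 GPa = 170000 uN/um^2
Step 2: Compute t^3 = 1^3 = 1
Step 3: Compute L^3 = 224^3 = 11239424
Step 4: k = 170000 * 27 * 1 / (4 * 11239424)
k = 0.1021 uN/um


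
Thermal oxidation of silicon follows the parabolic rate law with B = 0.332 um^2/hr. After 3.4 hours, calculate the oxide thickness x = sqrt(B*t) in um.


Step 1: Compute B*t = 0.332 * 3.4 = 1.1288
Step 2: x = sqrt(1.1288)
x = 1.062 um


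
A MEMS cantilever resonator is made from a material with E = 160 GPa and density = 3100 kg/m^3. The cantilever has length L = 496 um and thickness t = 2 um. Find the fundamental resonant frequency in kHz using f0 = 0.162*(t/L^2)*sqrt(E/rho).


Step 1: Convert units to SI.
t_SI = 2e-6 m, L_SI = 496e-6 m
Step 2: Calculate sqrt(E/rho).
sqrt(160e9 / 3100) = 7184.21 m/s
Step 3: Compute f0.
f0 = 0.162 * 2e-6 / (496e-6)^2 * 7184.21 = 9461.5 Hz = 9.46 kHz


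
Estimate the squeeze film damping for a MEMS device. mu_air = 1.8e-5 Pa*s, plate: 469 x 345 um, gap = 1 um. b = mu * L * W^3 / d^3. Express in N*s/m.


Step 1: Convert to SI.
L = 469e-6 m, W = 345e-6 m, d = 1e-6 m
Step 2: W^3 = (345e-6)^3 = 4.11e-11 m^3
Step 3: d^3 = (1e-6)^3 = 1.00e-18 m^3
Step 4: b = 1.8e-5 * 469e-6 * 4.11e-11 / 1.00e-18
b = 3.47e-01 N*s/m


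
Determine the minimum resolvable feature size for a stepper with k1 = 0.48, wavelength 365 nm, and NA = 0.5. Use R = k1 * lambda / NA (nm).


Step 1: Identify values: k1 = 0.48, lambda = 365 nm, NA = 0.5
Step 2: R = k1 * lambda / NA
R = 0.48 * 365 / 0.5
R = 350.4 nm


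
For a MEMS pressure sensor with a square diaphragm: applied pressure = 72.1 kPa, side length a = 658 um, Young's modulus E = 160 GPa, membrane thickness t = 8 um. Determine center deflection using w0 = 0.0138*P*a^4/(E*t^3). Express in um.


Step 1: Convert pressure to compatible units (E is in GPa, so P in GPa).
P = 72.1 kPa = 72.1e-6 GPa
Step 2: Compute numerator: 0.0138 * P * a^4.
a^4 = 658^4 = 187457825296
numerator = 0.0138 * 72.1e-6 * 187457825296 = 1.865168e+05
Step 3: Compute denominator: E * t^3 = 160 * 8^3 = 81920
Step 4: w0 = numerator / denominator = 1.865168e+05 / 81920 = 2.2768 um


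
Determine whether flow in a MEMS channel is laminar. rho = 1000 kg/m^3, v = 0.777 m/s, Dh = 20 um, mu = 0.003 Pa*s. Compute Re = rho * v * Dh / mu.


Step 1: Convert Dh to meters: Dh = 20e-6 m
Step 2: Re = rho * v * Dh / mu
Re = 1000 * 0.777 * 20e-6 / 0.003
Re = 5.18
Since Re = 5.18 is below ~2300, the flow is laminar.


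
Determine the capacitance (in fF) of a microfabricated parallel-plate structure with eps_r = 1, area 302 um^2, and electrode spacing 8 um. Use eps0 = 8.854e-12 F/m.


Step 1: Convert area to m^2: A = 302e-12 m^2
Step 2: Convert gap to m: d = 8e-6 m
Step 3: C = eps0 * eps_r * A / d
C = 8.854e-12 * 1 * 302e-12 / 8e-6
Step 4: Convert to fF (multiply by 1e15).
C = 0.33 fF


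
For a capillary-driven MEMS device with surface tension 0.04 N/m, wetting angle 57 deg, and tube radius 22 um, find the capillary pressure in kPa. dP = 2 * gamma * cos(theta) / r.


Step 1: cos(57 deg) = 0.5446
Step 2: Convert r to m: r = 22e-6 m
Step 3: dP = 2 * 0.04 * 0.5446 / 22e-6 = 1980.4 Pa
Step 4: Convert Pa to kPa (divide by 1000).
dP = 1.98 kPa


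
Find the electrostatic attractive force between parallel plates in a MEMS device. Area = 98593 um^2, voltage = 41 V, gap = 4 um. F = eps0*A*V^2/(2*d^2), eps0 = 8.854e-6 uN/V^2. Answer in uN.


Step 1: Identify parameters.
eps0 = 8.854e-6 uN/V^2, A = 98593 um^2, V = 41 V, d = 4 um
Step 2: Compute V^2 = 41^2 = 1681
Step 3: Compute d^2 = 4^2 = 16
Step 4: F = 0.5 * 8.854e-6 * 98593 * 1681 / 16
F = 45.857 uN


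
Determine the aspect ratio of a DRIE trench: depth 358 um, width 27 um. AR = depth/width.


Step 1: AR = depth / width
Step 2: AR = 358 / 27
AR = 13.3


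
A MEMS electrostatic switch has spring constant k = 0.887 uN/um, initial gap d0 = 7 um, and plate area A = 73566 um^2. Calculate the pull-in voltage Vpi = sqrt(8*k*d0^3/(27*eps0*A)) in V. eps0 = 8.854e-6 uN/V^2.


Step 1: Compute numerator: 8 * k * d0^3 = 8 * 0.887 * 7^3 = 2433.928
Step 2: Compute denominator: 27 * eps0 * A = 27 * 8.854e-6 * 73566 = 17.586541
Step 3: Vpi = sqrt(2433.928 / 17.586541)
Vpi = 11.76 V


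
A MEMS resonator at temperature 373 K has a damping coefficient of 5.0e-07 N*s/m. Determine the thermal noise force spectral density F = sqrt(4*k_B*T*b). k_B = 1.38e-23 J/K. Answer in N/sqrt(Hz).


Step 1: Compute 4 * k_B * T * b
= 4 * 1.38e-23 * 373 * 5.0e-07
= 1.0295e-26 N^2/Hz
Step 2: F_noise = sqrt(1.0295e-26)
F_noise = 1.01e-13 N/sqrt(Hz)


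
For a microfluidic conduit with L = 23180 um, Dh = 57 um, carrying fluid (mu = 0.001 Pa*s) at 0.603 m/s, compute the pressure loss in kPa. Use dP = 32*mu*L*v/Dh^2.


Step 1: Convert to SI: L = 23180e-6 m, Dh = 57e-6 m
Step 2: dP = 32 * 0.001 * 23180e-6 * 0.603 / (57e-6)^2
Step 3: dP = 137667.37 Pa
Step 4: Convert to kPa: dP = 137.67 kPa


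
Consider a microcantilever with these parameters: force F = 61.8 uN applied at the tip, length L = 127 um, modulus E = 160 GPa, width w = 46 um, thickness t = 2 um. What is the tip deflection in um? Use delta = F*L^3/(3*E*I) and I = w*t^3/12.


Step 1: Calculate the second moment of area.
I = w * t^3 / 12 = 46 * 2^3 / 12 = 30.6667 um^4
Step 2: Convert E to consistent units (1 GPa = 1000 uN/um^2).
E = 160 GPa = 160000 uN/um^2
Step 3: Calculate tip deflection.
delta = F * L^3 / (3 * E * I)
delta = 61.8 * 127^3 / (3 * 160000 * 30.6667)
delta = 8.5999 um


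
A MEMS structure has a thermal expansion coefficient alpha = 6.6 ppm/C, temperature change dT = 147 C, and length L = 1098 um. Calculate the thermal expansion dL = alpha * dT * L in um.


Step 1: Convert CTE: alpha = 6.6 ppm/C = 6.6e-6 /C
Step 2: dL = 6.6e-6 * 147 * 1098
dL = 1.0653 um


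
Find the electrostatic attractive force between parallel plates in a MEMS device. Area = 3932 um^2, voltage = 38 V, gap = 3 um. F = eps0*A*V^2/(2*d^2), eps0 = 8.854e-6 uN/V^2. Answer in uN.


Step 1: Identify parameters.
eps0 = 8.854e-6 uN/V^2, A = 3932 um^2, V = 38 V, d = 3 um
Step 2: Compute V^2 = 38^2 = 1444
Step 3: Compute d^2 = 3^2 = 9
Step 4: F = 0.5 * 8.854e-6 * 3932 * 1444 / 9
F = 2.793 uN


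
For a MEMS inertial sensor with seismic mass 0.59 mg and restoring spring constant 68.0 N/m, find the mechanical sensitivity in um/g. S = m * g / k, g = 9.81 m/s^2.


Step 1: Convert mass: m = 0.59 mg = 5.90e-07 kg
Step 2: S = m * g / k = 5.90e-07 * 9.81 / 68.0
Step 3: S = 8.51e-08 m/g
Step 4: Convert to um/g: S = 0.085 um/g


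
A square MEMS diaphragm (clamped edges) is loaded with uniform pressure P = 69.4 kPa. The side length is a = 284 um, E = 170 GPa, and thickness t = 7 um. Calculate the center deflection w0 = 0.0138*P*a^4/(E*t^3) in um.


Step 1: Convert pressure to compatible units (E is in GPa, so P in GPa).
P = 69.4 kPa = 69.4e-6 GPa
Step 2: Compute numerator: 0.0138 * P * a^4.
a^4 = 284^4 = 6505390336
numerator = 0.0138 * 69.4e-6 * 6505390336 = 6.23034e+03
Step 3: Compute denominator: E * t^3 = 170 * 7^3 = 58310
Step 4: w0 = numerator / denominator = 6.23034e+03 / 58310 = 0.1068 um


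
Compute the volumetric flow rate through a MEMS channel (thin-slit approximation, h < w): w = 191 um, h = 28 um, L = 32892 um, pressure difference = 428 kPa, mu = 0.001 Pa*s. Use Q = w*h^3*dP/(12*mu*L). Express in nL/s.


Step 1: Convert all dimensions to SI (meters).
w = 191e-6 m, h = 28e-6 m, L = 32892e-6 m, dP = 428e3 Pa
Step 2: Q = w * h^3 * dP / (12 * mu * L)
Q = 191e-6 * (28e-6)^3 * 428e3 / (12 * 0.001 * 32892e-6) = 4.54652625e-09 m^3/s
Step 3: Convert Q from m^3/s to nL/s (1 m^3 = 1e12 nL, so multiply by 1e12).
Q = 4546.526 nL/s


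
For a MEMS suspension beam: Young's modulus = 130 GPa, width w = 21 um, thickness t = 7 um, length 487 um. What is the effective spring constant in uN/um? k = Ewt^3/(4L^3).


Step 1: Convert E to consistent units (1 GPa = 1000 uN/um^2).
E = 130 GPa = 130000 uN/um^2
Step 2: Compute t^3 = 7^3 = 343
Step 3: Compute L^3 = 487^3 = 115501303
Step 4: k = 130000 * 21 * 343 / (4 * 115501303)
k = 2.0268 uN/um


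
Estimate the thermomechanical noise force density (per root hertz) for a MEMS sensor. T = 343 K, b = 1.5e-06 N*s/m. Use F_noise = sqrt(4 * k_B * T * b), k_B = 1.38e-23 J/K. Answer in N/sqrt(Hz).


Step 1: Compute 4 * k_B * T * b
= 4 * 1.38e-23 * 343 * 1.5e-06
= 2.8400e-26 N^2/Hz
Step 2: F_noise = sqrt(2.8400e-26)
F_noise = 1.69e-13 N/sqrt(Hz)


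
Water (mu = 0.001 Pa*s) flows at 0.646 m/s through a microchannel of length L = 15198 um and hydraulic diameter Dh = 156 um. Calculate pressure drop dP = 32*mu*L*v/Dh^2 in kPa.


Step 1: Convert to SI: L = 15198e-6 m, Dh = 156e-6 m
Step 2: dP = 32 * 0.001 * 15198e-6 * 0.646 / (156e-6)^2
Step 3: dP = 12909.81 Pa
Step 4: Convert to kPa: dP = 12.91 kPa


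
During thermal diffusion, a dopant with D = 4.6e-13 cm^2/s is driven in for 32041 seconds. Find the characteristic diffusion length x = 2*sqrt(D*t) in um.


Step 1: Compute D*t = 4.6e-13 * 32041 = 1.473886e-08 cm^2
Step 2: sqrt(D*t) = 1.21404e-04 cm
Step 3: x = 2 * 1.21404e-04 cm = 2.42808e-04 cm
Step 4: Convert to um (1 cm = 1e4 um): x = 2.428 um


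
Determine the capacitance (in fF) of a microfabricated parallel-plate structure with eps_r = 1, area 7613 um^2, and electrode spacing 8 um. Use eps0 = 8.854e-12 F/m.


Step 1: Convert area to m^2: A = 7613e-12 m^2
Step 2: Convert gap to m: d = 8e-6 m
Step 3: C = eps0 * eps_r * A / d
C = 8.854e-12 * 1 * 7613e-12 / 8e-6
Step 4: Convert to fF (multiply by 1e15).
C = 8.43 fF


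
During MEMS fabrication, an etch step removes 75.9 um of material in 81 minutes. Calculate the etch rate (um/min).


Step 1: Etch rate = depth / time
Step 2: rate = 75.9 / 81
rate = 0.937 um/min


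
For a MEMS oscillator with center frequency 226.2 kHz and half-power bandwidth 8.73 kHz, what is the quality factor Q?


Step 1: Q = f0 / bandwidth
Step 2: Q = 226.2 / 8.73
Q = 25.9


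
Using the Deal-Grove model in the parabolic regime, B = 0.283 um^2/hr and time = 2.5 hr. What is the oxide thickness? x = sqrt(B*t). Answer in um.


Step 1: Compute B*t = 0.283 * 2.5 = 0.7075
Step 2: x = sqrt(0.7075)
x = 0.841 um


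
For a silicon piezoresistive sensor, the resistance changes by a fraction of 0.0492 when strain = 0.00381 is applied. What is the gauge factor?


Step 1: Identify values.
dR/R = 0.0492, strain = 0.00381
Step 2: GF = (dR/R) / strain = 0.0492 / 0.00381
GF = 12.9


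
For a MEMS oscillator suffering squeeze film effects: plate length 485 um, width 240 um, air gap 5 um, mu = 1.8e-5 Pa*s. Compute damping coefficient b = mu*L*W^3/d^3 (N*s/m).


Step 1: Convert to SI.
L = 485e-6 m, W = 240e-6 m, d = 5e-6 m
Step 2: W^3 = (240e-6)^3 = 1.38e-11 m^3
Step 3: d^3 = (5e-6)^3 = 1.25e-16 m^3
Step 4: b = 1.8e-5 * 485e-6 * 1.38e-11 / 1.25e-16
b = 9.65e-04 N*s/m


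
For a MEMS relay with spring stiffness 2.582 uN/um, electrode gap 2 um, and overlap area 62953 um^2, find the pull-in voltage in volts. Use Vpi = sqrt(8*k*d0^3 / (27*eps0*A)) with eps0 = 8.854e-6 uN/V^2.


Step 1: Compute numerator: 8 * k * d0^3 = 8 * 2.582 * 2^3 = 165.248
Step 2: Compute denominator: 27 * eps0 * A = 27 * 8.854e-6 * 62953 = 15.049418
Step 3: Vpi = sqrt(165.248 / 15.049418)
Vpi = 3.31 V


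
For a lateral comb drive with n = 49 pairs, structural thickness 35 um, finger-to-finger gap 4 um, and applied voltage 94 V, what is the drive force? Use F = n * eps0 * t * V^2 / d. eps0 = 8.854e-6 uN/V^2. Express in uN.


Step 1: Parameters: n=49, eps0=8.854e-6 uN/V^2, t=35 um, V=94 V, d=4 um
Step 2: V^2 = 8836
Step 3: F = 49 * 8.854e-6 * 35 * 8836 / 4
F = 33.543 uN


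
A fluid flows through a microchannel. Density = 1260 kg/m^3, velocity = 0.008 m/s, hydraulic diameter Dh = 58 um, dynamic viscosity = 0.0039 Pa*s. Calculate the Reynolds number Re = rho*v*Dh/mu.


Step 1: Convert Dh to meters: Dh = 58e-6 m
Step 2: Re = rho * v * Dh / mu
Re = 1260 * 0.008 * 58e-6 / 0.0039
Re = 0.15


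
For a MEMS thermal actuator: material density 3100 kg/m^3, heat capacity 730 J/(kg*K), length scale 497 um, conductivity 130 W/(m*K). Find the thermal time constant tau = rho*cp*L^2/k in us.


Step 1: Convert L to m: L = 497e-6 m
Step 2: L^2 = (497e-6)^2 = 2.47009e-07 m^2
Step 3: tau = 3100 * 730 * 2.47009e-07 / 130 = 4.29985667e-03 s
Step 4: Convert to microseconds (multiply by 1e6).
tau = 4299.857 us


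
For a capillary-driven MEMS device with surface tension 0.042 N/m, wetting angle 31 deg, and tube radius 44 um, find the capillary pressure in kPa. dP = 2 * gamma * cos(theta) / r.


Step 1: cos(31 deg) = 0.8572
Step 2: Convert r to m: r = 44e-6 m
Step 3: dP = 2 * 0.042 * 0.8572 / 44e-6 = 1636.5 Pa
Step 4: Convert Pa to kPa (divide by 1000).
dP = 1.64 kPa


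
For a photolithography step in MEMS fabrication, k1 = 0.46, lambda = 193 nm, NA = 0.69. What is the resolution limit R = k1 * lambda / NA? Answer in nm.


Step 1: Identify values: k1 = 0.46, lambda = 193 nm, NA = 0.69
Step 2: R = k1 * lambda / NA
R = 0.46 * 193 / 0.69
R = 128.7 nm


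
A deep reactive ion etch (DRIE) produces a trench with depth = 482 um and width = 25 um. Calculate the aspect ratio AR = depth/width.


Step 1: AR = depth / width
Step 2: AR = 482 / 25
AR = 19.3


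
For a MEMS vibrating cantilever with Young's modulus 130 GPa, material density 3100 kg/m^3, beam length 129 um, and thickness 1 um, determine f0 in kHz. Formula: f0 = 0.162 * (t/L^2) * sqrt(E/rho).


Step 1: Convert units to SI.
t_SI = 1e-6 m, L_SI = 129e-6 m
Step 2: Calculate sqrt(E/rho).
sqrt(130e9 / 3100) = 6475.76 m/s
Step 3: Compute f0.
f0 = 0.162 * 1e-6 / (129e-6)^2 * 6475.76 = 63041.5 Hz = 63.04 kHz


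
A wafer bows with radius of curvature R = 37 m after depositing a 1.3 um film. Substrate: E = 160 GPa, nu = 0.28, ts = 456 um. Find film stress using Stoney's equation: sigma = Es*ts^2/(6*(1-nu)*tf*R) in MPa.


Step 1: Compute numerator: Es * ts^2 = 160 * 456^2 = 33269760 (GPa*um^2)
Step 2: Compute denominator (R in um): 6*(1-nu)*tf*R = 6*0.72*1.3*37e6 = 207792000.0 (um^2)
Step 3: sigma (GPa) = 33269760 / 207792000.0 = 1.60111e-01 GPa
Step 4: Convert to MPa (x1000): sigma = 160.1 MPa


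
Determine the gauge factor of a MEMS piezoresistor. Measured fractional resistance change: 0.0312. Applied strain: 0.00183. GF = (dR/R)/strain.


Step 1: Identify values.
dR/R = 0.0312, strain = 0.00183
Step 2: GF = (dR/R) / strain = 0.0312 / 0.00183
GF = 17.0


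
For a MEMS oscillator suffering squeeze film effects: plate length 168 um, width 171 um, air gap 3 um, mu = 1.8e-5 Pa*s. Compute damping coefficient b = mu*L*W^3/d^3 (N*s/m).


Step 1: Convert to SI.
L = 168e-6 m, W = 171e-6 m, d = 3e-6 m
Step 2: W^3 = (171e-6)^3 = 5.00e-12 m^3
Step 3: d^3 = (3e-6)^3 = 2.70e-17 m^3
Step 4: b = 1.8e-5 * 168e-6 * 5.00e-12 / 2.70e-17
b = 5.60e-04 N*s/m


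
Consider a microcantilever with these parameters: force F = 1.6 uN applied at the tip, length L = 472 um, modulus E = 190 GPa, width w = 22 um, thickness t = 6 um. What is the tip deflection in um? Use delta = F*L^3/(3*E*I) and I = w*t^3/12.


Step 1: Calculate the second moment of area.
I = w * t^3 / 12 = 22 * 6^3 / 12 = 396.0 um^4
Step 2: Convert E to consistent units (1 GPa = 1000 uN/um^2).
E = 190 GPa = 190000 uN/um^2
Step 3: Calculate tip deflection.
delta = F * L^3 / (3 * E * I)
delta = 1.6 * 472^3 / (3 * 190000 * 396.0)
delta = 0.7454 um


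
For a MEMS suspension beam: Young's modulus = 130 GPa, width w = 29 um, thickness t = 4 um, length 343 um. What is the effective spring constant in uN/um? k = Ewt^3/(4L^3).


Step 1: Convert E to consistent units (1 GPa = 1000 uN/um^2).
E = 130 GPa = 130000 uN/um^2
Step 2: Compute t^3 = 4^3 = 64
Step 3: Compute L^3 = 343^3 = 40353607
Step 4: k = 130000 * 29 * 64 / (4 * 40353607)
k = 1.4948 uN/um


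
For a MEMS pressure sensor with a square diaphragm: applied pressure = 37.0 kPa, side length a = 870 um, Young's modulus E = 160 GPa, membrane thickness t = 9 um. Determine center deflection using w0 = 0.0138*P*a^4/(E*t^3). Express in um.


Step 1: Convert pressure to compatible units (E is in GPa, so P in GPa).
P = 37.0 kPa = 37.0e-6 GPa
Step 2: Compute numerator: 0.0138 * P * a^4.
a^4 = 870^4 = 572897610000
numerator = 0.0138 * 37.0e-6 * 572897610000 = 2.925215e+05
Step 3: Compute denominator: E * t^3 = 160 * 9^3 = 116640
Step 4: w0 = numerator / denominator = 2.925215e+05 / 116640 = 2.5079 um


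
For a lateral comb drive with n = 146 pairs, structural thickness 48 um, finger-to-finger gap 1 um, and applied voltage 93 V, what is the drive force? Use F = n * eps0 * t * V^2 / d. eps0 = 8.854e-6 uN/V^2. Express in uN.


Step 1: Parameters: n=146, eps0=8.854e-6 uN/V^2, t=48 um, V=93 V, d=1 um
Step 2: V^2 = 8649
Step 3: F = 146 * 8.854e-6 * 48 * 8649 / 1
F = 536.66 uN


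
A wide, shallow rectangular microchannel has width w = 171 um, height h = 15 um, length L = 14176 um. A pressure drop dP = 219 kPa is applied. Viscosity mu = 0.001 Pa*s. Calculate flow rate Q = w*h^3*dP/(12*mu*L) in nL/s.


Step 1: Convert all dimensions to SI (meters).
w = 171e-6 m, h = 15e-6 m, L = 14176e-6 m, dP = 219e3 Pa
Step 2: Q = w * h^3 * dP / (12 * mu * L)
Q = 171e-6 * (15e-6)^3 * 219e3 / (12 * 0.001 * 14176e-6) = 7.429833e-10 m^3/s
Step 3: Convert Q from m^3/s to nL/s (1 m^3 = 1e12 nL, so multiply by 1e12).
Q = 742.983 nL/s


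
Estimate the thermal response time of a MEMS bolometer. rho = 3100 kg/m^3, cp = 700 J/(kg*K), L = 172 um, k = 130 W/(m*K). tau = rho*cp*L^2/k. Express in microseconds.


Step 1: Convert L to m: L = 172e-6 m
Step 2: L^2 = (172e-6)^2 = 2.9584e-08 m^2
Step 3: tau = 3100 * 700 * 2.9584e-08 / 130 = 4.9382523e-04 s
Step 4: Convert to microseconds (multiply by 1e6).
tau = 493.825 us
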